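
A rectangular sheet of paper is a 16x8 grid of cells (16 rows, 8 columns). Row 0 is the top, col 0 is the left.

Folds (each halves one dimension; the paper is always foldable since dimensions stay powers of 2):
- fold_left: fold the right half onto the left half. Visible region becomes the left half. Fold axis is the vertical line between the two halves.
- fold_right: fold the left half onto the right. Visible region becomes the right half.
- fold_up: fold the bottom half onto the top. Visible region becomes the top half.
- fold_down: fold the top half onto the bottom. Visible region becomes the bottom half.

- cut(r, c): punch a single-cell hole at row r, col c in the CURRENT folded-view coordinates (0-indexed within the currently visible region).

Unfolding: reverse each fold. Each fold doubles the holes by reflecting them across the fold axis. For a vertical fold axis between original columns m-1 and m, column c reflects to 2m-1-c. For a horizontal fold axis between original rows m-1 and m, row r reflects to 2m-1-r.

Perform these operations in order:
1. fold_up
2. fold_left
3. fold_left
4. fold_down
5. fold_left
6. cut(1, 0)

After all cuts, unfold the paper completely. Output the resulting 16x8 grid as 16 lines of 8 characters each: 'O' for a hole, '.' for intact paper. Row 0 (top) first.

Answer: ........
........
OOOOOOOO
........
........
OOOOOOOO
........
........
........
........
OOOOOOOO
........
........
OOOOOOOO
........
........

Derivation:
Op 1 fold_up: fold axis h@8; visible region now rows[0,8) x cols[0,8) = 8x8
Op 2 fold_left: fold axis v@4; visible region now rows[0,8) x cols[0,4) = 8x4
Op 3 fold_left: fold axis v@2; visible region now rows[0,8) x cols[0,2) = 8x2
Op 4 fold_down: fold axis h@4; visible region now rows[4,8) x cols[0,2) = 4x2
Op 5 fold_left: fold axis v@1; visible region now rows[4,8) x cols[0,1) = 4x1
Op 6 cut(1, 0): punch at orig (5,0); cuts so far [(5, 0)]; region rows[4,8) x cols[0,1) = 4x1
Unfold 1 (reflect across v@1): 2 holes -> [(5, 0), (5, 1)]
Unfold 2 (reflect across h@4): 4 holes -> [(2, 0), (2, 1), (5, 0), (5, 1)]
Unfold 3 (reflect across v@2): 8 holes -> [(2, 0), (2, 1), (2, 2), (2, 3), (5, 0), (5, 1), (5, 2), (5, 3)]
Unfold 4 (reflect across v@4): 16 holes -> [(2, 0), (2, 1), (2, 2), (2, 3), (2, 4), (2, 5), (2, 6), (2, 7), (5, 0), (5, 1), (5, 2), (5, 3), (5, 4), (5, 5), (5, 6), (5, 7)]
Unfold 5 (reflect across h@8): 32 holes -> [(2, 0), (2, 1), (2, 2), (2, 3), (2, 4), (2, 5), (2, 6), (2, 7), (5, 0), (5, 1), (5, 2), (5, 3), (5, 4), (5, 5), (5, 6), (5, 7), (10, 0), (10, 1), (10, 2), (10, 3), (10, 4), (10, 5), (10, 6), (10, 7), (13, 0), (13, 1), (13, 2), (13, 3), (13, 4), (13, 5), (13, 6), (13, 7)]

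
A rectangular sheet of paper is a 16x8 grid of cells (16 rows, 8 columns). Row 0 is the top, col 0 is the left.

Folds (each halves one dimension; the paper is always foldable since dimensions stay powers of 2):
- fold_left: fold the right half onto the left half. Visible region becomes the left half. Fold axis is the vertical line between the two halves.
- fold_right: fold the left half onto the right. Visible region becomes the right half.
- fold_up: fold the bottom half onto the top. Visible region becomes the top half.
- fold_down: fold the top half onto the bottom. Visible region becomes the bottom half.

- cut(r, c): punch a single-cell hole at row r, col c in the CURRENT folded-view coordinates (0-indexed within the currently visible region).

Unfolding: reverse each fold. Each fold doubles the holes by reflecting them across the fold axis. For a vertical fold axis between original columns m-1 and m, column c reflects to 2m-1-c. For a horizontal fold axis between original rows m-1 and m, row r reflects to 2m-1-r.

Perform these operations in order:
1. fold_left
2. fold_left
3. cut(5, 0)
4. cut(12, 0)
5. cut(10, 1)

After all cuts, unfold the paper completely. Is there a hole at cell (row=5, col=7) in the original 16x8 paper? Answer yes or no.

Answer: yes

Derivation:
Op 1 fold_left: fold axis v@4; visible region now rows[0,16) x cols[0,4) = 16x4
Op 2 fold_left: fold axis v@2; visible region now rows[0,16) x cols[0,2) = 16x2
Op 3 cut(5, 0): punch at orig (5,0); cuts so far [(5, 0)]; region rows[0,16) x cols[0,2) = 16x2
Op 4 cut(12, 0): punch at orig (12,0); cuts so far [(5, 0), (12, 0)]; region rows[0,16) x cols[0,2) = 16x2
Op 5 cut(10, 1): punch at orig (10,1); cuts so far [(5, 0), (10, 1), (12, 0)]; region rows[0,16) x cols[0,2) = 16x2
Unfold 1 (reflect across v@2): 6 holes -> [(5, 0), (5, 3), (10, 1), (10, 2), (12, 0), (12, 3)]
Unfold 2 (reflect across v@4): 12 holes -> [(5, 0), (5, 3), (5, 4), (5, 7), (10, 1), (10, 2), (10, 5), (10, 6), (12, 0), (12, 3), (12, 4), (12, 7)]
Holes: [(5, 0), (5, 3), (5, 4), (5, 7), (10, 1), (10, 2), (10, 5), (10, 6), (12, 0), (12, 3), (12, 4), (12, 7)]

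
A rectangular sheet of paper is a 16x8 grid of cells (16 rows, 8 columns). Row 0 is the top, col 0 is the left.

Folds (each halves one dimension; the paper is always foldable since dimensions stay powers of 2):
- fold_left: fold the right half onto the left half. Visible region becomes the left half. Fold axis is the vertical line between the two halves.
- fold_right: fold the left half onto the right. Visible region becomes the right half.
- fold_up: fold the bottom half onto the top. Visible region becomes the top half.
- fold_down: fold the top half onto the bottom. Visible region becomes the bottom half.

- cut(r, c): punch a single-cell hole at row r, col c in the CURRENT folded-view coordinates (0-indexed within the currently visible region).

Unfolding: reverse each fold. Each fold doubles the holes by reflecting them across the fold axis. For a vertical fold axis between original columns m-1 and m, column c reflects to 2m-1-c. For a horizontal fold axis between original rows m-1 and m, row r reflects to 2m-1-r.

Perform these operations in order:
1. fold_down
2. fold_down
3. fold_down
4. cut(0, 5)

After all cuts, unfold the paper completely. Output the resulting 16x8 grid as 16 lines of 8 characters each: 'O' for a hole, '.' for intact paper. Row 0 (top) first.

Op 1 fold_down: fold axis h@8; visible region now rows[8,16) x cols[0,8) = 8x8
Op 2 fold_down: fold axis h@12; visible region now rows[12,16) x cols[0,8) = 4x8
Op 3 fold_down: fold axis h@14; visible region now rows[14,16) x cols[0,8) = 2x8
Op 4 cut(0, 5): punch at orig (14,5); cuts so far [(14, 5)]; region rows[14,16) x cols[0,8) = 2x8
Unfold 1 (reflect across h@14): 2 holes -> [(13, 5), (14, 5)]
Unfold 2 (reflect across h@12): 4 holes -> [(9, 5), (10, 5), (13, 5), (14, 5)]
Unfold 3 (reflect across h@8): 8 holes -> [(1, 5), (2, 5), (5, 5), (6, 5), (9, 5), (10, 5), (13, 5), (14, 5)]

Answer: ........
.....O..
.....O..
........
........
.....O..
.....O..
........
........
.....O..
.....O..
........
........
.....O..
.....O..
........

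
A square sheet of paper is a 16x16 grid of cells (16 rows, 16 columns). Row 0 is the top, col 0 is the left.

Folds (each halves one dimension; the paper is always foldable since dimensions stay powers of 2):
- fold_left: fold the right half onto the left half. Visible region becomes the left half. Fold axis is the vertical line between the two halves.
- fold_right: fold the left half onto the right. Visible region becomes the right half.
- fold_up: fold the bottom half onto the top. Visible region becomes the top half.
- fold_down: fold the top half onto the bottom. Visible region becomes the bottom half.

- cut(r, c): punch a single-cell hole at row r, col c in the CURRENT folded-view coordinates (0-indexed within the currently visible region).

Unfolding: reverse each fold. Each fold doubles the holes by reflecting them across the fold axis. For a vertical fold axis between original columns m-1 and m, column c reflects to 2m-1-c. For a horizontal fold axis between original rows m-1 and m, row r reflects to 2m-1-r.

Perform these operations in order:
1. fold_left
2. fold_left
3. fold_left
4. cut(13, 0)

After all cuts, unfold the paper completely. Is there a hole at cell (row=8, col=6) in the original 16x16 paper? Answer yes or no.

Op 1 fold_left: fold axis v@8; visible region now rows[0,16) x cols[0,8) = 16x8
Op 2 fold_left: fold axis v@4; visible region now rows[0,16) x cols[0,4) = 16x4
Op 3 fold_left: fold axis v@2; visible region now rows[0,16) x cols[0,2) = 16x2
Op 4 cut(13, 0): punch at orig (13,0); cuts so far [(13, 0)]; region rows[0,16) x cols[0,2) = 16x2
Unfold 1 (reflect across v@2): 2 holes -> [(13, 0), (13, 3)]
Unfold 2 (reflect across v@4): 4 holes -> [(13, 0), (13, 3), (13, 4), (13, 7)]
Unfold 3 (reflect across v@8): 8 holes -> [(13, 0), (13, 3), (13, 4), (13, 7), (13, 8), (13, 11), (13, 12), (13, 15)]
Holes: [(13, 0), (13, 3), (13, 4), (13, 7), (13, 8), (13, 11), (13, 12), (13, 15)]

Answer: no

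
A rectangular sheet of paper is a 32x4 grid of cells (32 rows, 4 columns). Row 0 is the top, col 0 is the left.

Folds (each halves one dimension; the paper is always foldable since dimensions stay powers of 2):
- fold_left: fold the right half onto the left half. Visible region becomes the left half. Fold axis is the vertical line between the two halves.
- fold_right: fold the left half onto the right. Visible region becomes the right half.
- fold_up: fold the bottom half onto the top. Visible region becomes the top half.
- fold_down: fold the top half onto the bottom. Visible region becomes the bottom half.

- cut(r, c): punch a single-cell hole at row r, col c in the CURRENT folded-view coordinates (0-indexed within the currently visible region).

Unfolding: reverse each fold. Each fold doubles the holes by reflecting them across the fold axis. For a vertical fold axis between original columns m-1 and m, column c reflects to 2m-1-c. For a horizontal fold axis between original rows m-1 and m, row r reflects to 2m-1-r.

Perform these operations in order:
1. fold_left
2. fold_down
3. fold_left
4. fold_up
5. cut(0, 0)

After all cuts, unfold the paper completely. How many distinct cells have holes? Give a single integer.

Op 1 fold_left: fold axis v@2; visible region now rows[0,32) x cols[0,2) = 32x2
Op 2 fold_down: fold axis h@16; visible region now rows[16,32) x cols[0,2) = 16x2
Op 3 fold_left: fold axis v@1; visible region now rows[16,32) x cols[0,1) = 16x1
Op 4 fold_up: fold axis h@24; visible region now rows[16,24) x cols[0,1) = 8x1
Op 5 cut(0, 0): punch at orig (16,0); cuts so far [(16, 0)]; region rows[16,24) x cols[0,1) = 8x1
Unfold 1 (reflect across h@24): 2 holes -> [(16, 0), (31, 0)]
Unfold 2 (reflect across v@1): 4 holes -> [(16, 0), (16, 1), (31, 0), (31, 1)]
Unfold 3 (reflect across h@16): 8 holes -> [(0, 0), (0, 1), (15, 0), (15, 1), (16, 0), (16, 1), (31, 0), (31, 1)]
Unfold 4 (reflect across v@2): 16 holes -> [(0, 0), (0, 1), (0, 2), (0, 3), (15, 0), (15, 1), (15, 2), (15, 3), (16, 0), (16, 1), (16, 2), (16, 3), (31, 0), (31, 1), (31, 2), (31, 3)]

Answer: 16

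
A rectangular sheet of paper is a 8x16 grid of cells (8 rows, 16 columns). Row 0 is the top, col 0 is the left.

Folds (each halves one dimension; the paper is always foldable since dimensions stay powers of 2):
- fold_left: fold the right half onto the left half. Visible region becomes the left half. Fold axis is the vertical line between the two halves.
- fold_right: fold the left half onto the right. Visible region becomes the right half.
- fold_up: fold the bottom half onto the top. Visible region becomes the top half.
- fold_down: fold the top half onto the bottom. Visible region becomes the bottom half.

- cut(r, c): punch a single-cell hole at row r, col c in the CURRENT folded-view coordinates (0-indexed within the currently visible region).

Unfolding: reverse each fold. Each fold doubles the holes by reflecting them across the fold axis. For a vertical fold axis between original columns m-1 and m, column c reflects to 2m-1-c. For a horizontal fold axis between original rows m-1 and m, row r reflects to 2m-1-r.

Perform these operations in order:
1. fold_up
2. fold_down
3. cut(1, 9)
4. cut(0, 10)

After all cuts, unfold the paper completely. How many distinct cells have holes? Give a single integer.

Op 1 fold_up: fold axis h@4; visible region now rows[0,4) x cols[0,16) = 4x16
Op 2 fold_down: fold axis h@2; visible region now rows[2,4) x cols[0,16) = 2x16
Op 3 cut(1, 9): punch at orig (3,9); cuts so far [(3, 9)]; region rows[2,4) x cols[0,16) = 2x16
Op 4 cut(0, 10): punch at orig (2,10); cuts so far [(2, 10), (3, 9)]; region rows[2,4) x cols[0,16) = 2x16
Unfold 1 (reflect across h@2): 4 holes -> [(0, 9), (1, 10), (2, 10), (3, 9)]
Unfold 2 (reflect across h@4): 8 holes -> [(0, 9), (1, 10), (2, 10), (3, 9), (4, 9), (5, 10), (6, 10), (7, 9)]

Answer: 8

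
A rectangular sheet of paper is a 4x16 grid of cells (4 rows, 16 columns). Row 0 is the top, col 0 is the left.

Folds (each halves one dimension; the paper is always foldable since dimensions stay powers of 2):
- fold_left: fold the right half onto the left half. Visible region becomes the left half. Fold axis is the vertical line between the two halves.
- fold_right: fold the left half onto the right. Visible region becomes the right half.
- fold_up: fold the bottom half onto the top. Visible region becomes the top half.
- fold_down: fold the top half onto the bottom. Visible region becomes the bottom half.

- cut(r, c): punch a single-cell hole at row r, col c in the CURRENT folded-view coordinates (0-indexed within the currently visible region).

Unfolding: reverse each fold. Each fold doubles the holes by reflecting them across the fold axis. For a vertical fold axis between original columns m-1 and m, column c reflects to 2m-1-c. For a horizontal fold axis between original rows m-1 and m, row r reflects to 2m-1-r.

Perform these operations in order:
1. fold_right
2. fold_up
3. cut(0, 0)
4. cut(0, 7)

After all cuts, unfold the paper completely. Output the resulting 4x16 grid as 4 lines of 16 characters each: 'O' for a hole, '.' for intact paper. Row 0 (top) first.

Answer: O......OO......O
................
................
O......OO......O

Derivation:
Op 1 fold_right: fold axis v@8; visible region now rows[0,4) x cols[8,16) = 4x8
Op 2 fold_up: fold axis h@2; visible region now rows[0,2) x cols[8,16) = 2x8
Op 3 cut(0, 0): punch at orig (0,8); cuts so far [(0, 8)]; region rows[0,2) x cols[8,16) = 2x8
Op 4 cut(0, 7): punch at orig (0,15); cuts so far [(0, 8), (0, 15)]; region rows[0,2) x cols[8,16) = 2x8
Unfold 1 (reflect across h@2): 4 holes -> [(0, 8), (0, 15), (3, 8), (3, 15)]
Unfold 2 (reflect across v@8): 8 holes -> [(0, 0), (0, 7), (0, 8), (0, 15), (3, 0), (3, 7), (3, 8), (3, 15)]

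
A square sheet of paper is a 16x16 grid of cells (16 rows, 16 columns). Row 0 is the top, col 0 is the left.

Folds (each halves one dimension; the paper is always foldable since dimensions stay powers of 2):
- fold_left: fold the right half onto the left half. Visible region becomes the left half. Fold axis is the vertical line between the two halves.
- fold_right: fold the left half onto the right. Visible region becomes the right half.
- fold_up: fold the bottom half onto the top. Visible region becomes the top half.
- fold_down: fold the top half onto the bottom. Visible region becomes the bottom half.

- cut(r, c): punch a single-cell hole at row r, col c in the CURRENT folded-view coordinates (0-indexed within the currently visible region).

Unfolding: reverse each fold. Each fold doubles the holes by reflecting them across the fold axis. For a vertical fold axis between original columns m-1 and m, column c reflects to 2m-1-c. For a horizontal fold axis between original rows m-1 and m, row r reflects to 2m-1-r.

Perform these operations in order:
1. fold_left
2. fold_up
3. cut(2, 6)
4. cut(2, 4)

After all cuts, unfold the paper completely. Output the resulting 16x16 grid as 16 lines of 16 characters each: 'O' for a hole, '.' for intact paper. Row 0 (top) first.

Answer: ................
................
....O.O..O.O....
................
................
................
................
................
................
................
................
................
................
....O.O..O.O....
................
................

Derivation:
Op 1 fold_left: fold axis v@8; visible region now rows[0,16) x cols[0,8) = 16x8
Op 2 fold_up: fold axis h@8; visible region now rows[0,8) x cols[0,8) = 8x8
Op 3 cut(2, 6): punch at orig (2,6); cuts so far [(2, 6)]; region rows[0,8) x cols[0,8) = 8x8
Op 4 cut(2, 4): punch at orig (2,4); cuts so far [(2, 4), (2, 6)]; region rows[0,8) x cols[0,8) = 8x8
Unfold 1 (reflect across h@8): 4 holes -> [(2, 4), (2, 6), (13, 4), (13, 6)]
Unfold 2 (reflect across v@8): 8 holes -> [(2, 4), (2, 6), (2, 9), (2, 11), (13, 4), (13, 6), (13, 9), (13, 11)]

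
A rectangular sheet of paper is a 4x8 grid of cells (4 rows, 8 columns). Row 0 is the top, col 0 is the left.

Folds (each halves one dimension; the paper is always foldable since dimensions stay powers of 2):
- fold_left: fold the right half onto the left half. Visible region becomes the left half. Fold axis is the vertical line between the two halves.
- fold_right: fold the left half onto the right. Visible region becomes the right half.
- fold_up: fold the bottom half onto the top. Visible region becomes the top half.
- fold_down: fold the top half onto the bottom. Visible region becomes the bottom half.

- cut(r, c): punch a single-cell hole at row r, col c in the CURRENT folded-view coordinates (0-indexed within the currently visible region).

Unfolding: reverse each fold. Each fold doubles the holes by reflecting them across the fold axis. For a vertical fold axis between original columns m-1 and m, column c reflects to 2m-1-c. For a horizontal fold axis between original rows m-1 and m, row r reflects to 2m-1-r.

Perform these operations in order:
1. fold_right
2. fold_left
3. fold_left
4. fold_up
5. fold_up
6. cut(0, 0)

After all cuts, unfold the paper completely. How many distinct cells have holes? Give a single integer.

Answer: 32

Derivation:
Op 1 fold_right: fold axis v@4; visible region now rows[0,4) x cols[4,8) = 4x4
Op 2 fold_left: fold axis v@6; visible region now rows[0,4) x cols[4,6) = 4x2
Op 3 fold_left: fold axis v@5; visible region now rows[0,4) x cols[4,5) = 4x1
Op 4 fold_up: fold axis h@2; visible region now rows[0,2) x cols[4,5) = 2x1
Op 5 fold_up: fold axis h@1; visible region now rows[0,1) x cols[4,5) = 1x1
Op 6 cut(0, 0): punch at orig (0,4); cuts so far [(0, 4)]; region rows[0,1) x cols[4,5) = 1x1
Unfold 1 (reflect across h@1): 2 holes -> [(0, 4), (1, 4)]
Unfold 2 (reflect across h@2): 4 holes -> [(0, 4), (1, 4), (2, 4), (3, 4)]
Unfold 3 (reflect across v@5): 8 holes -> [(0, 4), (0, 5), (1, 4), (1, 5), (2, 4), (2, 5), (3, 4), (3, 5)]
Unfold 4 (reflect across v@6): 16 holes -> [(0, 4), (0, 5), (0, 6), (0, 7), (1, 4), (1, 5), (1, 6), (1, 7), (2, 4), (2, 5), (2, 6), (2, 7), (3, 4), (3, 5), (3, 6), (3, 7)]
Unfold 5 (reflect across v@4): 32 holes -> [(0, 0), (0, 1), (0, 2), (0, 3), (0, 4), (0, 5), (0, 6), (0, 7), (1, 0), (1, 1), (1, 2), (1, 3), (1, 4), (1, 5), (1, 6), (1, 7), (2, 0), (2, 1), (2, 2), (2, 3), (2, 4), (2, 5), (2, 6), (2, 7), (3, 0), (3, 1), (3, 2), (3, 3), (3, 4), (3, 5), (3, 6), (3, 7)]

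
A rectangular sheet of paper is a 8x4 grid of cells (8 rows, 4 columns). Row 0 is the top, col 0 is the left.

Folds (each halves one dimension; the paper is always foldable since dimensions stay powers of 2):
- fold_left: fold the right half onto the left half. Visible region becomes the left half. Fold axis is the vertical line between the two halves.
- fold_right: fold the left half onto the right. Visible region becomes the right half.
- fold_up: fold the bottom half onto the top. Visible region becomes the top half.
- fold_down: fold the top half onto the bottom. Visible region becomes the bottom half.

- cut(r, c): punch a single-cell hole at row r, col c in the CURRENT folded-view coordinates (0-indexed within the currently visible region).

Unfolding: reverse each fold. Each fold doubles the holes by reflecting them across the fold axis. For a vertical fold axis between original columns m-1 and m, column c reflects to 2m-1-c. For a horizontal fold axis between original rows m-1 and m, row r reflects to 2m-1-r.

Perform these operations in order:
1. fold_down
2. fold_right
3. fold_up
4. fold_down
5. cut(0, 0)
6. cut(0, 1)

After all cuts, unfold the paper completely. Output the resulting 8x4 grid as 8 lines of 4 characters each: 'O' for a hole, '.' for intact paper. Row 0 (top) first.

Op 1 fold_down: fold axis h@4; visible region now rows[4,8) x cols[0,4) = 4x4
Op 2 fold_right: fold axis v@2; visible region now rows[4,8) x cols[2,4) = 4x2
Op 3 fold_up: fold axis h@6; visible region now rows[4,6) x cols[2,4) = 2x2
Op 4 fold_down: fold axis h@5; visible region now rows[5,6) x cols[2,4) = 1x2
Op 5 cut(0, 0): punch at orig (5,2); cuts so far [(5, 2)]; region rows[5,6) x cols[2,4) = 1x2
Op 6 cut(0, 1): punch at orig (5,3); cuts so far [(5, 2), (5, 3)]; region rows[5,6) x cols[2,4) = 1x2
Unfold 1 (reflect across h@5): 4 holes -> [(4, 2), (4, 3), (5, 2), (5, 3)]
Unfold 2 (reflect across h@6): 8 holes -> [(4, 2), (4, 3), (5, 2), (5, 3), (6, 2), (6, 3), (7, 2), (7, 3)]
Unfold 3 (reflect across v@2): 16 holes -> [(4, 0), (4, 1), (4, 2), (4, 3), (5, 0), (5, 1), (5, 2), (5, 3), (6, 0), (6, 1), (6, 2), (6, 3), (7, 0), (7, 1), (7, 2), (7, 3)]
Unfold 4 (reflect across h@4): 32 holes -> [(0, 0), (0, 1), (0, 2), (0, 3), (1, 0), (1, 1), (1, 2), (1, 3), (2, 0), (2, 1), (2, 2), (2, 3), (3, 0), (3, 1), (3, 2), (3, 3), (4, 0), (4, 1), (4, 2), (4, 3), (5, 0), (5, 1), (5, 2), (5, 3), (6, 0), (6, 1), (6, 2), (6, 3), (7, 0), (7, 1), (7, 2), (7, 3)]

Answer: OOOO
OOOO
OOOO
OOOO
OOOO
OOOO
OOOO
OOOO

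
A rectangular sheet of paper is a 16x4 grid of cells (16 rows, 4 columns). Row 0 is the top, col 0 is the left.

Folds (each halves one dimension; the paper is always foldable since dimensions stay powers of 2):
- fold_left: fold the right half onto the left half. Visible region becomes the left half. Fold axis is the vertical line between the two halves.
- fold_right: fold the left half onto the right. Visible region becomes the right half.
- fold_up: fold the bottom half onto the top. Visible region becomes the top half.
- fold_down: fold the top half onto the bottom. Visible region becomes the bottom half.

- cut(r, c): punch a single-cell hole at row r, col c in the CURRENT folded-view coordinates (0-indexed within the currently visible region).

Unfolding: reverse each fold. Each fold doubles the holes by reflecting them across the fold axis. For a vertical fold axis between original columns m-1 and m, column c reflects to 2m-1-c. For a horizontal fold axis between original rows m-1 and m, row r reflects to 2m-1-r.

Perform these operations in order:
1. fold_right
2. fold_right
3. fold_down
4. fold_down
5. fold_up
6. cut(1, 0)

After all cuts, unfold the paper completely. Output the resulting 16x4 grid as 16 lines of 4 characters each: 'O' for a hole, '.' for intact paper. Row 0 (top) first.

Op 1 fold_right: fold axis v@2; visible region now rows[0,16) x cols[2,4) = 16x2
Op 2 fold_right: fold axis v@3; visible region now rows[0,16) x cols[3,4) = 16x1
Op 3 fold_down: fold axis h@8; visible region now rows[8,16) x cols[3,4) = 8x1
Op 4 fold_down: fold axis h@12; visible region now rows[12,16) x cols[3,4) = 4x1
Op 5 fold_up: fold axis h@14; visible region now rows[12,14) x cols[3,4) = 2x1
Op 6 cut(1, 0): punch at orig (13,3); cuts so far [(13, 3)]; region rows[12,14) x cols[3,4) = 2x1
Unfold 1 (reflect across h@14): 2 holes -> [(13, 3), (14, 3)]
Unfold 2 (reflect across h@12): 4 holes -> [(9, 3), (10, 3), (13, 3), (14, 3)]
Unfold 3 (reflect across h@8): 8 holes -> [(1, 3), (2, 3), (5, 3), (6, 3), (9, 3), (10, 3), (13, 3), (14, 3)]
Unfold 4 (reflect across v@3): 16 holes -> [(1, 2), (1, 3), (2, 2), (2, 3), (5, 2), (5, 3), (6, 2), (6, 3), (9, 2), (9, 3), (10, 2), (10, 3), (13, 2), (13, 3), (14, 2), (14, 3)]
Unfold 5 (reflect across v@2): 32 holes -> [(1, 0), (1, 1), (1, 2), (1, 3), (2, 0), (2, 1), (2, 2), (2, 3), (5, 0), (5, 1), (5, 2), (5, 3), (6, 0), (6, 1), (6, 2), (6, 3), (9, 0), (9, 1), (9, 2), (9, 3), (10, 0), (10, 1), (10, 2), (10, 3), (13, 0), (13, 1), (13, 2), (13, 3), (14, 0), (14, 1), (14, 2), (14, 3)]

Answer: ....
OOOO
OOOO
....
....
OOOO
OOOO
....
....
OOOO
OOOO
....
....
OOOO
OOOO
....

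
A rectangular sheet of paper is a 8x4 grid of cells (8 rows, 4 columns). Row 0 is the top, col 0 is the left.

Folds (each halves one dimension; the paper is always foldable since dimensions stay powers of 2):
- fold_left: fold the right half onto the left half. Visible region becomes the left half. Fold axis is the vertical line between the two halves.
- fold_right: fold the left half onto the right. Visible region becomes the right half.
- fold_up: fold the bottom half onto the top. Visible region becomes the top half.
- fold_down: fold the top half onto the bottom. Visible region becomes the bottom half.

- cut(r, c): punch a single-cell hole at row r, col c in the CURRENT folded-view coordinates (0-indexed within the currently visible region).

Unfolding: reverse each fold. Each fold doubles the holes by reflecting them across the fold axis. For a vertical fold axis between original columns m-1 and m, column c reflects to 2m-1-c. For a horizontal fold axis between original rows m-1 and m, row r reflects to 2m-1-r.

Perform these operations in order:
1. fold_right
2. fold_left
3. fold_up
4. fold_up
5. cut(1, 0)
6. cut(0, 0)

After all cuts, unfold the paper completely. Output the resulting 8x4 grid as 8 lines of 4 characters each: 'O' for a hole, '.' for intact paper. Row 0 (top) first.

Op 1 fold_right: fold axis v@2; visible region now rows[0,8) x cols[2,4) = 8x2
Op 2 fold_left: fold axis v@3; visible region now rows[0,8) x cols[2,3) = 8x1
Op 3 fold_up: fold axis h@4; visible region now rows[0,4) x cols[2,3) = 4x1
Op 4 fold_up: fold axis h@2; visible region now rows[0,2) x cols[2,3) = 2x1
Op 5 cut(1, 0): punch at orig (1,2); cuts so far [(1, 2)]; region rows[0,2) x cols[2,3) = 2x1
Op 6 cut(0, 0): punch at orig (0,2); cuts so far [(0, 2), (1, 2)]; region rows[0,2) x cols[2,3) = 2x1
Unfold 1 (reflect across h@2): 4 holes -> [(0, 2), (1, 2), (2, 2), (3, 2)]
Unfold 2 (reflect across h@4): 8 holes -> [(0, 2), (1, 2), (2, 2), (3, 2), (4, 2), (5, 2), (6, 2), (7, 2)]
Unfold 3 (reflect across v@3): 16 holes -> [(0, 2), (0, 3), (1, 2), (1, 3), (2, 2), (2, 3), (3, 2), (3, 3), (4, 2), (4, 3), (5, 2), (5, 3), (6, 2), (6, 3), (7, 2), (7, 3)]
Unfold 4 (reflect across v@2): 32 holes -> [(0, 0), (0, 1), (0, 2), (0, 3), (1, 0), (1, 1), (1, 2), (1, 3), (2, 0), (2, 1), (2, 2), (2, 3), (3, 0), (3, 1), (3, 2), (3, 3), (4, 0), (4, 1), (4, 2), (4, 3), (5, 0), (5, 1), (5, 2), (5, 3), (6, 0), (6, 1), (6, 2), (6, 3), (7, 0), (7, 1), (7, 2), (7, 3)]

Answer: OOOO
OOOO
OOOO
OOOO
OOOO
OOOO
OOOO
OOOO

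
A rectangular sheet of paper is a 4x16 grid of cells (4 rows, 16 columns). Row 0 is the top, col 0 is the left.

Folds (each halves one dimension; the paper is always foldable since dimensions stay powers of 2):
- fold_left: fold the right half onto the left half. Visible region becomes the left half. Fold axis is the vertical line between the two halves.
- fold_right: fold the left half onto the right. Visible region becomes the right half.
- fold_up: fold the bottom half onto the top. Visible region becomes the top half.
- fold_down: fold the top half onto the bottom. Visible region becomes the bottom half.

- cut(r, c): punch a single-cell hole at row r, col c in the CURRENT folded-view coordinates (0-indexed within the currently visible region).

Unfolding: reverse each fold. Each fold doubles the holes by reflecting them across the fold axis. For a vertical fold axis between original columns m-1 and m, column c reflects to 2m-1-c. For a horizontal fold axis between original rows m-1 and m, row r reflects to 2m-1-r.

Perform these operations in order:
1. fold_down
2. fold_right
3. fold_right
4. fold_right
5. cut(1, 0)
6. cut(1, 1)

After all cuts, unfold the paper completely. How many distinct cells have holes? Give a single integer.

Op 1 fold_down: fold axis h@2; visible region now rows[2,4) x cols[0,16) = 2x16
Op 2 fold_right: fold axis v@8; visible region now rows[2,4) x cols[8,16) = 2x8
Op 3 fold_right: fold axis v@12; visible region now rows[2,4) x cols[12,16) = 2x4
Op 4 fold_right: fold axis v@14; visible region now rows[2,4) x cols[14,16) = 2x2
Op 5 cut(1, 0): punch at orig (3,14); cuts so far [(3, 14)]; region rows[2,4) x cols[14,16) = 2x2
Op 6 cut(1, 1): punch at orig (3,15); cuts so far [(3, 14), (3, 15)]; region rows[2,4) x cols[14,16) = 2x2
Unfold 1 (reflect across v@14): 4 holes -> [(3, 12), (3, 13), (3, 14), (3, 15)]
Unfold 2 (reflect across v@12): 8 holes -> [(3, 8), (3, 9), (3, 10), (3, 11), (3, 12), (3, 13), (3, 14), (3, 15)]
Unfold 3 (reflect across v@8): 16 holes -> [(3, 0), (3, 1), (3, 2), (3, 3), (3, 4), (3, 5), (3, 6), (3, 7), (3, 8), (3, 9), (3, 10), (3, 11), (3, 12), (3, 13), (3, 14), (3, 15)]
Unfold 4 (reflect across h@2): 32 holes -> [(0, 0), (0, 1), (0, 2), (0, 3), (0, 4), (0, 5), (0, 6), (0, 7), (0, 8), (0, 9), (0, 10), (0, 11), (0, 12), (0, 13), (0, 14), (0, 15), (3, 0), (3, 1), (3, 2), (3, 3), (3, 4), (3, 5), (3, 6), (3, 7), (3, 8), (3, 9), (3, 10), (3, 11), (3, 12), (3, 13), (3, 14), (3, 15)]

Answer: 32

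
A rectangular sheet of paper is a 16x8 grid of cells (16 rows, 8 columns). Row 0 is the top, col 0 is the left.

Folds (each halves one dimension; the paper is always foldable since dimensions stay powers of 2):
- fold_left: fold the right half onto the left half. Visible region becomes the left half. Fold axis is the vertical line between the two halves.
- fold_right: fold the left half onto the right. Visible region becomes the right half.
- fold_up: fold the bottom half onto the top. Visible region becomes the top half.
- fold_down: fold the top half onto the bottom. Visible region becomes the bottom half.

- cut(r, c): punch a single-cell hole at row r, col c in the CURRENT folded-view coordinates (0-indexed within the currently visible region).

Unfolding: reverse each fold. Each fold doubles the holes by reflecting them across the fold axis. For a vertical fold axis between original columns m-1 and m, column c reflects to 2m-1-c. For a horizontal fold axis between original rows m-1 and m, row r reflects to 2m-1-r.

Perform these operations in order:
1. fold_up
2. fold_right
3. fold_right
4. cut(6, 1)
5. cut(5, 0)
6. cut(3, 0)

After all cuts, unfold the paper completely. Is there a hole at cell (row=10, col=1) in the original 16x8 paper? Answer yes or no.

Answer: yes

Derivation:
Op 1 fold_up: fold axis h@8; visible region now rows[0,8) x cols[0,8) = 8x8
Op 2 fold_right: fold axis v@4; visible region now rows[0,8) x cols[4,8) = 8x4
Op 3 fold_right: fold axis v@6; visible region now rows[0,8) x cols[6,8) = 8x2
Op 4 cut(6, 1): punch at orig (6,7); cuts so far [(6, 7)]; region rows[0,8) x cols[6,8) = 8x2
Op 5 cut(5, 0): punch at orig (5,6); cuts so far [(5, 6), (6, 7)]; region rows[0,8) x cols[6,8) = 8x2
Op 6 cut(3, 0): punch at orig (3,6); cuts so far [(3, 6), (5, 6), (6, 7)]; region rows[0,8) x cols[6,8) = 8x2
Unfold 1 (reflect across v@6): 6 holes -> [(3, 5), (3, 6), (5, 5), (5, 6), (6, 4), (6, 7)]
Unfold 2 (reflect across v@4): 12 holes -> [(3, 1), (3, 2), (3, 5), (3, 6), (5, 1), (5, 2), (5, 5), (5, 6), (6, 0), (6, 3), (6, 4), (6, 7)]
Unfold 3 (reflect across h@8): 24 holes -> [(3, 1), (3, 2), (3, 5), (3, 6), (5, 1), (5, 2), (5, 5), (5, 6), (6, 0), (6, 3), (6, 4), (6, 7), (9, 0), (9, 3), (9, 4), (9, 7), (10, 1), (10, 2), (10, 5), (10, 6), (12, 1), (12, 2), (12, 5), (12, 6)]
Holes: [(3, 1), (3, 2), (3, 5), (3, 6), (5, 1), (5, 2), (5, 5), (5, 6), (6, 0), (6, 3), (6, 4), (6, 7), (9, 0), (9, 3), (9, 4), (9, 7), (10, 1), (10, 2), (10, 5), (10, 6), (12, 1), (12, 2), (12, 5), (12, 6)]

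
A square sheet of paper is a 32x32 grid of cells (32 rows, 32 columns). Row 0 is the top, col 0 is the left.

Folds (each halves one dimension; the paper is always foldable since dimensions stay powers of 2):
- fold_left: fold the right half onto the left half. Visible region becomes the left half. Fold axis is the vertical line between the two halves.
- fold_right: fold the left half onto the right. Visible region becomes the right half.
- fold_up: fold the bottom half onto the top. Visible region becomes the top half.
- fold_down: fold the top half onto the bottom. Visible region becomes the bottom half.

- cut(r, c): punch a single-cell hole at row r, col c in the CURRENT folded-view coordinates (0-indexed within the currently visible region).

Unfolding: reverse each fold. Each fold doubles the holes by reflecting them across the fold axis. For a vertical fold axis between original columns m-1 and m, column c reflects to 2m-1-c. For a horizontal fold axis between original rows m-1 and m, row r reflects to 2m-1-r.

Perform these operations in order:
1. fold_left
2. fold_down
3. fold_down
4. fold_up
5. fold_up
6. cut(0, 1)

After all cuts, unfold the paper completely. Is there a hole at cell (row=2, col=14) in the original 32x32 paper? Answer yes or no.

Op 1 fold_left: fold axis v@16; visible region now rows[0,32) x cols[0,16) = 32x16
Op 2 fold_down: fold axis h@16; visible region now rows[16,32) x cols[0,16) = 16x16
Op 3 fold_down: fold axis h@24; visible region now rows[24,32) x cols[0,16) = 8x16
Op 4 fold_up: fold axis h@28; visible region now rows[24,28) x cols[0,16) = 4x16
Op 5 fold_up: fold axis h@26; visible region now rows[24,26) x cols[0,16) = 2x16
Op 6 cut(0, 1): punch at orig (24,1); cuts so far [(24, 1)]; region rows[24,26) x cols[0,16) = 2x16
Unfold 1 (reflect across h@26): 2 holes -> [(24, 1), (27, 1)]
Unfold 2 (reflect across h@28): 4 holes -> [(24, 1), (27, 1), (28, 1), (31, 1)]
Unfold 3 (reflect across h@24): 8 holes -> [(16, 1), (19, 1), (20, 1), (23, 1), (24, 1), (27, 1), (28, 1), (31, 1)]
Unfold 4 (reflect across h@16): 16 holes -> [(0, 1), (3, 1), (4, 1), (7, 1), (8, 1), (11, 1), (12, 1), (15, 1), (16, 1), (19, 1), (20, 1), (23, 1), (24, 1), (27, 1), (28, 1), (31, 1)]
Unfold 5 (reflect across v@16): 32 holes -> [(0, 1), (0, 30), (3, 1), (3, 30), (4, 1), (4, 30), (7, 1), (7, 30), (8, 1), (8, 30), (11, 1), (11, 30), (12, 1), (12, 30), (15, 1), (15, 30), (16, 1), (16, 30), (19, 1), (19, 30), (20, 1), (20, 30), (23, 1), (23, 30), (24, 1), (24, 30), (27, 1), (27, 30), (28, 1), (28, 30), (31, 1), (31, 30)]
Holes: [(0, 1), (0, 30), (3, 1), (3, 30), (4, 1), (4, 30), (7, 1), (7, 30), (8, 1), (8, 30), (11, 1), (11, 30), (12, 1), (12, 30), (15, 1), (15, 30), (16, 1), (16, 30), (19, 1), (19, 30), (20, 1), (20, 30), (23, 1), (23, 30), (24, 1), (24, 30), (27, 1), (27, 30), (28, 1), (28, 30), (31, 1), (31, 30)]

Answer: no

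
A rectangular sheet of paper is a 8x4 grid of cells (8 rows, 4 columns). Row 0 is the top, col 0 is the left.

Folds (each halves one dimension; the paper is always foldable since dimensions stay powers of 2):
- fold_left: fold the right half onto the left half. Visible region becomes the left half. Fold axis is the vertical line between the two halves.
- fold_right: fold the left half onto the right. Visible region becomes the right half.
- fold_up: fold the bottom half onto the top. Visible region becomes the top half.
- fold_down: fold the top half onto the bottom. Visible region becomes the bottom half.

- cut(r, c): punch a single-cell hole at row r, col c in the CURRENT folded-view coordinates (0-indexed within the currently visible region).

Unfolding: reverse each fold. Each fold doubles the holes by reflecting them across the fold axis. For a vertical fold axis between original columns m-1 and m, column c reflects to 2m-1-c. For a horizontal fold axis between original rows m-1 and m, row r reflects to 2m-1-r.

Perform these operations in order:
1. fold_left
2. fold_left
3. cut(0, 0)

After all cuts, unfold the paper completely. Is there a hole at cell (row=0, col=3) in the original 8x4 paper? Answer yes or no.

Op 1 fold_left: fold axis v@2; visible region now rows[0,8) x cols[0,2) = 8x2
Op 2 fold_left: fold axis v@1; visible region now rows[0,8) x cols[0,1) = 8x1
Op 3 cut(0, 0): punch at orig (0,0); cuts so far [(0, 0)]; region rows[0,8) x cols[0,1) = 8x1
Unfold 1 (reflect across v@1): 2 holes -> [(0, 0), (0, 1)]
Unfold 2 (reflect across v@2): 4 holes -> [(0, 0), (0, 1), (0, 2), (0, 3)]
Holes: [(0, 0), (0, 1), (0, 2), (0, 3)]

Answer: yes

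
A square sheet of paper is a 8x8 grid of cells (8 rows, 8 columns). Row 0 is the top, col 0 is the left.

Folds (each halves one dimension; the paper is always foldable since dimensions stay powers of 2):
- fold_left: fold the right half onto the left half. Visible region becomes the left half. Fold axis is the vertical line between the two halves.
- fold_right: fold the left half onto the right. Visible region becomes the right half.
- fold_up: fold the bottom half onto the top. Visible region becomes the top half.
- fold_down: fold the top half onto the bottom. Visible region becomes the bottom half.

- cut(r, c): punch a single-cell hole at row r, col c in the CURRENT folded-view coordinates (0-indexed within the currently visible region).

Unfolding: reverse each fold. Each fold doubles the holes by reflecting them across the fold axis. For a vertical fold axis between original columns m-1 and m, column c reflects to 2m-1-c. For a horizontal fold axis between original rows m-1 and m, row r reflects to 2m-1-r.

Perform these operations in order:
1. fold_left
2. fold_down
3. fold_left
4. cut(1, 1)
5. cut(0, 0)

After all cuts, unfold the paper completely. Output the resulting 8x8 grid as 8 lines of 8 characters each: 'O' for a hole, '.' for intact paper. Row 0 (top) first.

Answer: ........
........
.OO..OO.
O..OO..O
O..OO..O
.OO..OO.
........
........

Derivation:
Op 1 fold_left: fold axis v@4; visible region now rows[0,8) x cols[0,4) = 8x4
Op 2 fold_down: fold axis h@4; visible region now rows[4,8) x cols[0,4) = 4x4
Op 3 fold_left: fold axis v@2; visible region now rows[4,8) x cols[0,2) = 4x2
Op 4 cut(1, 1): punch at orig (5,1); cuts so far [(5, 1)]; region rows[4,8) x cols[0,2) = 4x2
Op 5 cut(0, 0): punch at orig (4,0); cuts so far [(4, 0), (5, 1)]; region rows[4,8) x cols[0,2) = 4x2
Unfold 1 (reflect across v@2): 4 holes -> [(4, 0), (4, 3), (5, 1), (5, 2)]
Unfold 2 (reflect across h@4): 8 holes -> [(2, 1), (2, 2), (3, 0), (3, 3), (4, 0), (4, 3), (5, 1), (5, 2)]
Unfold 3 (reflect across v@4): 16 holes -> [(2, 1), (2, 2), (2, 5), (2, 6), (3, 0), (3, 3), (3, 4), (3, 7), (4, 0), (4, 3), (4, 4), (4, 7), (5, 1), (5, 2), (5, 5), (5, 6)]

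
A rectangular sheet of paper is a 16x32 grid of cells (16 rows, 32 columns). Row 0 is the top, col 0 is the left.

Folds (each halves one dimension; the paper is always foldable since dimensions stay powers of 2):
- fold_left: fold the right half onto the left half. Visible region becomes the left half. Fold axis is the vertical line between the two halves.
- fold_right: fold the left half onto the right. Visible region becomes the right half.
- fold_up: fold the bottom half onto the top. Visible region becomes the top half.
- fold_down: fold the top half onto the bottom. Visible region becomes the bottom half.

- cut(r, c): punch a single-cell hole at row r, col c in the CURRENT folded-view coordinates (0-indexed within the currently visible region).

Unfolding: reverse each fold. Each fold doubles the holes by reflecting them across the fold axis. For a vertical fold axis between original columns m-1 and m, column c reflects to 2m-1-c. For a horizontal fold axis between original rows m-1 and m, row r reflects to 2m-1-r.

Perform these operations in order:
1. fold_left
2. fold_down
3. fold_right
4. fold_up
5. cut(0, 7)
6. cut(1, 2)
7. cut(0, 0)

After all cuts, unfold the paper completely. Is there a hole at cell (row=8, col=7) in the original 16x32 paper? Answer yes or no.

Answer: yes

Derivation:
Op 1 fold_left: fold axis v@16; visible region now rows[0,16) x cols[0,16) = 16x16
Op 2 fold_down: fold axis h@8; visible region now rows[8,16) x cols[0,16) = 8x16
Op 3 fold_right: fold axis v@8; visible region now rows[8,16) x cols[8,16) = 8x8
Op 4 fold_up: fold axis h@12; visible region now rows[8,12) x cols[8,16) = 4x8
Op 5 cut(0, 7): punch at orig (8,15); cuts so far [(8, 15)]; region rows[8,12) x cols[8,16) = 4x8
Op 6 cut(1, 2): punch at orig (9,10); cuts so far [(8, 15), (9, 10)]; region rows[8,12) x cols[8,16) = 4x8
Op 7 cut(0, 0): punch at orig (8,8); cuts so far [(8, 8), (8, 15), (9, 10)]; region rows[8,12) x cols[8,16) = 4x8
Unfold 1 (reflect across h@12): 6 holes -> [(8, 8), (8, 15), (9, 10), (14, 10), (15, 8), (15, 15)]
Unfold 2 (reflect across v@8): 12 holes -> [(8, 0), (8, 7), (8, 8), (8, 15), (9, 5), (9, 10), (14, 5), (14, 10), (15, 0), (15, 7), (15, 8), (15, 15)]
Unfold 3 (reflect across h@8): 24 holes -> [(0, 0), (0, 7), (0, 8), (0, 15), (1, 5), (1, 10), (6, 5), (6, 10), (7, 0), (7, 7), (7, 8), (7, 15), (8, 0), (8, 7), (8, 8), (8, 15), (9, 5), (9, 10), (14, 5), (14, 10), (15, 0), (15, 7), (15, 8), (15, 15)]
Unfold 4 (reflect across v@16): 48 holes -> [(0, 0), (0, 7), (0, 8), (0, 15), (0, 16), (0, 23), (0, 24), (0, 31), (1, 5), (1, 10), (1, 21), (1, 26), (6, 5), (6, 10), (6, 21), (6, 26), (7, 0), (7, 7), (7, 8), (7, 15), (7, 16), (7, 23), (7, 24), (7, 31), (8, 0), (8, 7), (8, 8), (8, 15), (8, 16), (8, 23), (8, 24), (8, 31), (9, 5), (9, 10), (9, 21), (9, 26), (14, 5), (14, 10), (14, 21), (14, 26), (15, 0), (15, 7), (15, 8), (15, 15), (15, 16), (15, 23), (15, 24), (15, 31)]
Holes: [(0, 0), (0, 7), (0, 8), (0, 15), (0, 16), (0, 23), (0, 24), (0, 31), (1, 5), (1, 10), (1, 21), (1, 26), (6, 5), (6, 10), (6, 21), (6, 26), (7, 0), (7, 7), (7, 8), (7, 15), (7, 16), (7, 23), (7, 24), (7, 31), (8, 0), (8, 7), (8, 8), (8, 15), (8, 16), (8, 23), (8, 24), (8, 31), (9, 5), (9, 10), (9, 21), (9, 26), (14, 5), (14, 10), (14, 21), (14, 26), (15, 0), (15, 7), (15, 8), (15, 15), (15, 16), (15, 23), (15, 24), (15, 31)]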